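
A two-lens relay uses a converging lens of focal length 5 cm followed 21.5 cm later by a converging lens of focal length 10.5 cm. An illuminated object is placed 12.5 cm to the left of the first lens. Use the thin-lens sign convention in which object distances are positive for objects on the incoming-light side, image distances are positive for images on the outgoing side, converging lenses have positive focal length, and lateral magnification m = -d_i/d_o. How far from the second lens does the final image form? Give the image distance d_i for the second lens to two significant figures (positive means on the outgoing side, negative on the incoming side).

First lens: d_i1 = 1/(1/5 - 1/12.5) = 8.333 cm.
The intermediate image is 8.333 cm to the right of lens 1, so d_o2 = L - d_i1 = 21.5 - 8.333 = 13.167 cm.
Second lens: d_i2 = 1/(1/10.5 - 1/(13.167)) = 51.844 cm.

52 cm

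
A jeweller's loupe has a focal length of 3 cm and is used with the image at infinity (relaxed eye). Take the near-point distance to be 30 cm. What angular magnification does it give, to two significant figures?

10

M = D/f = 30/3 = 10.000.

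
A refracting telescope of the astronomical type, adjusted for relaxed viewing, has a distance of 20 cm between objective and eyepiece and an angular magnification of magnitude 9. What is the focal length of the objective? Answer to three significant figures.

In normal adjustment the tube length equals f_obj + f_eye and |M| = f_obj/f_eye.
So f_obj = 9 f_eye and 9 f_eye + f_eye = 20 cm, giving f_eye = 20/10 = 2.000 cm and f_obj = 18.000 cm.

18.0 cm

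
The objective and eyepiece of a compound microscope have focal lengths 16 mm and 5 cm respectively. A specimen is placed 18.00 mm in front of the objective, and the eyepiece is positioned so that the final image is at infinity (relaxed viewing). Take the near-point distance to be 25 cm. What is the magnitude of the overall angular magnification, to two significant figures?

Convert to cm: f_obj = 16 mm = 1.6 cm; d_o = 18.00 mm = 1.80 cm.
Objective: 1/d_i = 1/f_obj - 1/d_o = 1/1.6 - 1/1.80 = 0.06944 cm^-1, so d_i = 14.400 cm.
m_obj = -d_i/d_o = -14.400/1.80 = -8.000.
Eyepiece angular magnification (image at infinity): M_eye = D/f_e = 25/5 = 5.000.
Overall M = m_obj x M_eye = (-8.000)(5.000) = -40.00.
|M| = 40.00.

40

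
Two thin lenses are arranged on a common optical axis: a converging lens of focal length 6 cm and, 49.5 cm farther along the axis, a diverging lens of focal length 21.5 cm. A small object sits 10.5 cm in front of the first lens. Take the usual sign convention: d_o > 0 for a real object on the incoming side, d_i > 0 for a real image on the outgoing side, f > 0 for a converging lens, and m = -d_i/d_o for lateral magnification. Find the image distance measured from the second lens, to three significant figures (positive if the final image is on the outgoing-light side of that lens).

-13.4 cm

First lens: d_i1 = 1/(1/6 - 1/10.5) = 14.000 cm.
Object distance for lens 2: d_o2 = 49.5 - 14.000 = 35.500 cm.
Second lens: d_i2 = 1/(1/(-21.5) - 1/(35.500)) = -13.390 cm.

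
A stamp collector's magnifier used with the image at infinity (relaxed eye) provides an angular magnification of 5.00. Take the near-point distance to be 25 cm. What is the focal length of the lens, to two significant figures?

For the image at infinity, M = D/f.
f = D/M = 25/5.0 = 5.000 cm.

5.0 cm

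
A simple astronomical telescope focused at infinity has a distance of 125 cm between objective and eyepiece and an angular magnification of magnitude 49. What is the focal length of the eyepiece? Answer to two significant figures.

In normal adjustment the tube length equals f_obj + f_eye and |M| = f_obj/f_eye.
So f_obj = 49 f_eye and 49 f_eye + f_eye = 125 cm, giving f_eye = 125/50 = 2.500 cm and f_obj = 122.500 cm.

2.5 cm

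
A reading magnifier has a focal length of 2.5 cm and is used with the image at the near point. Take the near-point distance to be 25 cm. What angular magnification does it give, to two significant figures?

11

M = 1 + D/f = 1 + 25/2.5 = 11.000.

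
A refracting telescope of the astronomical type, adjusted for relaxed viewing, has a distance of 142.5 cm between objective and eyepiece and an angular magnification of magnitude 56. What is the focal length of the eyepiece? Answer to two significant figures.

2.5 cm

In normal adjustment the tube length equals f_obj + f_eye and |M| = f_obj/f_eye.
So f_obj = 56 f_eye and 56 f_eye + f_eye = 142.5 cm, giving f_eye = 142.5/57 = 2.500 cm and f_obj = 140.000 cm.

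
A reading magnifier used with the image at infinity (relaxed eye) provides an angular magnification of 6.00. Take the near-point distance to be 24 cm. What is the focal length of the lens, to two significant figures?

For the image at infinity, M = D/f.
f = D/M = 24/6.0 = 4.000 cm.

4.0 cm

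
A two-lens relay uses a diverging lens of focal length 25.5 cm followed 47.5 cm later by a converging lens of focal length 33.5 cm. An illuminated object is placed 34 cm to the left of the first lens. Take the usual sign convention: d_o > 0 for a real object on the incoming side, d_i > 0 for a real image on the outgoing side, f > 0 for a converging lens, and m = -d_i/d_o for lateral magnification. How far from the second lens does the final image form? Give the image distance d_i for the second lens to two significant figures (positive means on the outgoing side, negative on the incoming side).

73 cm

Applying the thin-lens equation to the first lens, 1/(-25.5) = 1/34 + 1/d_i1, which gives d_i1 = -14.571 cm.
With d_i1 < 0 the first image is virtual and lies on the object side; the object distance for lens 2 is d_o2 = 47.5 - (-14.571) = 62.071 cm.
Applying the thin-lens equation again with f_2 = 33.5 cm and d_o2 = 62.071 cm gives d_i2 = 72.779 cm.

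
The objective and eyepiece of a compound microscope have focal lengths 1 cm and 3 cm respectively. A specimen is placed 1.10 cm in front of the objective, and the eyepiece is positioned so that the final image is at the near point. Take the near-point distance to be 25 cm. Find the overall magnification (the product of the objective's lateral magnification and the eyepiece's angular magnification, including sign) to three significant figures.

Objective: 1/d_i = 1/f_obj - 1/d_o = 1/1 - 1/1.10 = 0.09091 cm^-1, so d_i = 11.000 cm.
m_obj = -d_i/d_o = -11.000/1.10 = -10.000.
Eyepiece angular magnification (image at near point): M_eye = 1 + D/f_e = 1 + 25/3 = 9.333.
Overall M = m_obj x M_eye = (-10.000)(9.333) = -93.33.

-93.3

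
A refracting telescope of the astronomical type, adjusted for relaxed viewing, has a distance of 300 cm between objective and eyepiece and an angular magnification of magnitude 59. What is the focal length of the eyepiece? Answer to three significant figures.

5.00 cm

In normal adjustment the tube length equals f_obj + f_eye and |M| = f_obj/f_eye.
So f_obj = 59 f_eye and 59 f_eye + f_eye = 300 cm, giving f_eye = 300/60 = 5.000 cm and f_obj = 295.000 cm.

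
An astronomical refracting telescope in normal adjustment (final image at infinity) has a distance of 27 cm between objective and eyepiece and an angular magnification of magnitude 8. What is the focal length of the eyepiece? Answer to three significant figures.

In normal adjustment the tube length equals f_obj + f_eye and |M| = f_obj/f_eye.
So f_obj = 8 f_eye and 8 f_eye + f_eye = 27 cm, giving f_eye = 27/9 = 3.000 cm and f_obj = 24.000 cm.

3.00 cm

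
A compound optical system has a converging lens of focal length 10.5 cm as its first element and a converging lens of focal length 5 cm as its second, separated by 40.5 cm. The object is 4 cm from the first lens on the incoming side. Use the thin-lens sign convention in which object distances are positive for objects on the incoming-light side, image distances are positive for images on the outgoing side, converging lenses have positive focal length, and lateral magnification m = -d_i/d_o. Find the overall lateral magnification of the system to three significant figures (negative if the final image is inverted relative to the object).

Applying the thin-lens equation to the first lens, 1/10.5 = 1/4 + 1/d_i1, which gives d_i1 = -6.462 cm.
Its lateral magnification is m_1 = -d_i1/d_o1 = -(-6.462)/4 = 1.6154.
The intermediate image is virtual, 6.462 cm to the left of lens 1, so d_o2 = L - d_i1 = 40.5 - (-6.462) = 46.962 cm.
Applying the thin-lens equation again with f_2 = 5 cm and d_o2 = 46.962 cm gives d_i2 = 5.596 cm.
m_2 = -(5.596)/(46.962) = -0.1192.
Total m = m_1 x m_2 = (1.6154)(-0.1192) = -0.1925.

-0.192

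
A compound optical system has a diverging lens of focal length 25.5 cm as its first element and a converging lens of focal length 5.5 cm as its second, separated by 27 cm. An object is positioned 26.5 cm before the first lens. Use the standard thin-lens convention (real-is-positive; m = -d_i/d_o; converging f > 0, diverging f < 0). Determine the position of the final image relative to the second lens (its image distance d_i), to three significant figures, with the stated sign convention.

6.38 cm

Lens 1: 1/d_i1 = 1/f_1 - 1/d_o1 = 1/(-25.5) - 1/26.5 = -0.07695 cm^-1, so d_i1 = -12.995 cm.
The intermediate image is virtual, 12.995 cm to the left of lens 1, so d_o2 = L - d_i1 = 27 - (-12.995) = 39.995 cm.
Lens 2: 1/d_i2 = 1/f_2 - 1/d_o2 = 1/5.5 - 1/(39.995) = 0.15682 cm^-1, so d_i2 = 6.377 cm.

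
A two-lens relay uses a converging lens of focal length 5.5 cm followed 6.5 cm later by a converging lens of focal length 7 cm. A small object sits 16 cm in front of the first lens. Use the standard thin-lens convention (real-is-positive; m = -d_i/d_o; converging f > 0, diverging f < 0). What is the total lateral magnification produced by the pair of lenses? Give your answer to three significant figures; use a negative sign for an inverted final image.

Lens 1: 1/d_i1 = 1/f_1 - 1/d_o1 = 1/5.5 - 1/16 = 0.11932 cm^-1, so d_i1 = 8.381 cm.
m_1 = -(8.381)/16 = -0.5238.
This image would form 8.381 cm past lens 1, i.e. 1.881 cm beyond lens 2, so it is a virtual object for lens 2: d_o2 = 6.5 - 8.381 = -1.881 cm.
Lens 2: 1/d_i2 = 1/f_2 - 1/d_o2 = 1/7 - 1/(-1.881) = 0.67450 cm^-1, so d_i2 = 1.483 cm.
m_2 = -(1.483)/(-1.881) = 0.7882.
Total m = m_1 x m_2 = (-0.5238)(0.7882) = -0.4129.

-0.413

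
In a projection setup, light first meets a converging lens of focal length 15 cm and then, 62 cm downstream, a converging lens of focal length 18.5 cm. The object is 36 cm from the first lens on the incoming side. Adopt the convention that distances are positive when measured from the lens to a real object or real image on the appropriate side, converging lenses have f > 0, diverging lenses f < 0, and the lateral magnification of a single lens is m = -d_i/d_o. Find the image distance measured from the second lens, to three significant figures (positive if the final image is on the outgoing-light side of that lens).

Applying the thin-lens equation to the first lens, 1/15 = 1/36 + 1/d_i1, which gives d_i1 = 25.714 cm.
The intermediate image is 25.714 cm to the right of lens 1, so d_o2 = L - d_i1 = 62 - 25.714 = 36.286 cm.
Applying the thin-lens equation again with f_2 = 18.5 cm and d_o2 = 36.286 cm gives d_i2 = 37.743 cm.

37.7 cm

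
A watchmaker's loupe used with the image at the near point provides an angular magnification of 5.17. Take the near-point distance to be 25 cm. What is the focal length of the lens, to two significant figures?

6.0 cm

For the image at the near point, M = 1 + D/f.
f = D/(M - 1) = 25/(5.17 - 1) = 5.995 cm.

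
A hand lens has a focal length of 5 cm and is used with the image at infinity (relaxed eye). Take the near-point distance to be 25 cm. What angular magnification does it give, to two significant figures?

5.0

M = D/f = 25/5 = 5.000.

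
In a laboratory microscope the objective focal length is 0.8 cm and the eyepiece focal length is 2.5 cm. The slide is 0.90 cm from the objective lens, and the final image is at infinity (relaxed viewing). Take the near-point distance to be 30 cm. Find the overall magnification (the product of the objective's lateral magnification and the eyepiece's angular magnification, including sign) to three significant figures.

-96.0

Objective: 1/d_i = 1/f_obj - 1/d_o = 1/0.8 - 1/0.90 = 0.13889 cm^-1, so d_i = 7.200 cm.
m_obj = -d_i/d_o = -7.200/0.90 = -8.000.
Eyepiece angular magnification (image at infinity): M_eye = D/f_e = 30/2.5 = 12.000.
Overall M = m_obj x M_eye = (-8.000)(12.000) = -96.00.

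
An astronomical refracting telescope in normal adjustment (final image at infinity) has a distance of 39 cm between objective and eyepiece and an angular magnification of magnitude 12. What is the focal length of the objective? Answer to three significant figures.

36.0 cm

In normal adjustment the tube length equals f_obj + f_eye and |M| = f_obj/f_eye.
So f_obj = 12 f_eye and 12 f_eye + f_eye = 39 cm, giving f_eye = 39/13 = 3.000 cm and f_obj = 36.000 cm.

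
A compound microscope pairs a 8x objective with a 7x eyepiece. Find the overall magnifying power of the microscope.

56

The overall magnification of a compound microscope is the product of the objective and eyepiece magnifications:
M = M_obj x M_eye = 8 x 7 = 56.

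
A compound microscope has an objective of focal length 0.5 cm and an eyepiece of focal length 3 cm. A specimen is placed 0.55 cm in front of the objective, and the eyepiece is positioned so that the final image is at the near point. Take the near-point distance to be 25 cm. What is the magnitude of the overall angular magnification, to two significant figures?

Objective: 1/d_i = 1/f_obj - 1/d_o = 1/0.5 - 1/0.55 = 0.18182 cm^-1, so d_i = 5.500 cm.
m_obj = -d_i/d_o = -5.500/0.55 = -10.000.
Eyepiece angular magnification (image at near point): M_eye = 1 + D/f_e = 1 + 25/3 = 9.333.
Overall M = m_obj x M_eye = (-10.000)(9.333) = -93.33.
|M| = 93.33.

93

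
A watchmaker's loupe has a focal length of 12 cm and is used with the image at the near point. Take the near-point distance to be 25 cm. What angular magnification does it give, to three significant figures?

M = 1 + D/f = 1 + 25/12 = 3.083.

3.08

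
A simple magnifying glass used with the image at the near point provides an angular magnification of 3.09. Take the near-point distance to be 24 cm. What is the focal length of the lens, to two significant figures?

For the image at the near point, M = 1 + D/f.
f = D/(M - 1) = 24/(3.09 - 1) = 11.483 cm.

11 cm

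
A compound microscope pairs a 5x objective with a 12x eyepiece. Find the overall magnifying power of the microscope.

The overall magnification of a compound microscope is the product of the objective and eyepiece magnifications:
M = M_obj x M_eye = 5 x 12 = 60.

60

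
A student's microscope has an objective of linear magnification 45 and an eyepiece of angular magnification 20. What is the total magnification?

900

The overall magnification of a compound microscope is the product of the objective and eyepiece magnifications:
M = M_obj x M_eye = 45 x 20 = 900.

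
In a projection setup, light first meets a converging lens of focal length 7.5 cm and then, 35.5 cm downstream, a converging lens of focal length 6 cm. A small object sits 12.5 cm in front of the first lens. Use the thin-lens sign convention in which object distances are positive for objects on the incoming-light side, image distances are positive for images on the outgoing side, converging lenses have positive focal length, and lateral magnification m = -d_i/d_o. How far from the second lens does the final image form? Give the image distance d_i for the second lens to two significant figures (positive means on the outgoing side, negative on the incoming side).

9.3 cm

Lens 1: 1/d_i1 = 1/f_1 - 1/d_o1 = 1/7.5 - 1/12.5 = 0.05333 cm^-1, so d_i1 = 18.750 cm.
That image sits 16.750 cm in front of the second lens, so d_o2 = 16.750 cm.
Lens 2: 1/d_i2 = 1/f_2 - 1/d_o2 = 1/6 - 1/(16.750) = 0.10697 cm^-1, so d_i2 = 9.349 cm.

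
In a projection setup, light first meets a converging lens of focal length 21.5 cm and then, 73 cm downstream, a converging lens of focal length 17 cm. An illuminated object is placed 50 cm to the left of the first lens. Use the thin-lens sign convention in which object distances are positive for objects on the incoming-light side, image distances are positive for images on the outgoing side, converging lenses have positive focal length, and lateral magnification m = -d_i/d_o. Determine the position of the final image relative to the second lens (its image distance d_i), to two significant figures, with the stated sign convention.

Applying the thin-lens equation to the first lens, 1/21.5 = 1/50 + 1/d_i1, which gives d_i1 = 37.719 cm.
Object distance for lens 2: d_o2 = 73 - 37.719 = 35.281 cm.
Applying the thin-lens equation again with f_2 = 17 cm and d_o2 = 35.281 cm gives d_i2 = 32.809 cm.

33 cm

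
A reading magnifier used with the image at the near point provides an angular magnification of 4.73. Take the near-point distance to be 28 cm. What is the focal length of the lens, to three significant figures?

7.51 cm

For the image at the near point, M = 1 + D/f.
f = D/(M - 1) = 28/(4.73 - 1) = 7.507 cm.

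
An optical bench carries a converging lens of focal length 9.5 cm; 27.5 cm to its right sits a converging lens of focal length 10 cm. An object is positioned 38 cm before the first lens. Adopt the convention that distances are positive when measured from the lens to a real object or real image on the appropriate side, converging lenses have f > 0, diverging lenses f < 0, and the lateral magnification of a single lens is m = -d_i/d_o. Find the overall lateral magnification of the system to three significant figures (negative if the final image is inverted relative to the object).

First lens: d_i1 = 1/(1/9.5 - 1/38) = 12.667 cm.
m_1 = -(12.667)/38 = -0.3333.
That image sits 14.833 cm in front of the second lens, so d_o2 = 14.833 cm.
Second lens: d_i2 = 1/(1/10 - 1/(14.833)) = 30.690 cm.
m_2 = -(30.690)/(14.833) = -2.0690.
The system's lateral magnification is m_1 m_2 = (-0.3333)(-2.0690) = 0.6897.

0.690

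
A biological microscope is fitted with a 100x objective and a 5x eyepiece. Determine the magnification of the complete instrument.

The overall magnification of a compound microscope is the product of the objective and eyepiece magnifications:
M = M_obj x M_eye = 100 x 5 = 500.

500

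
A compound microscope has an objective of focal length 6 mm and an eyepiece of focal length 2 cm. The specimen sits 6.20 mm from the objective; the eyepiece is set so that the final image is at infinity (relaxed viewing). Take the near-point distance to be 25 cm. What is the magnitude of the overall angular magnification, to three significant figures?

Convert to cm: f_obj = 6 mm = 0.6 cm; d_o = 6.20 mm = 0.62 cm.
Objective: 1/d_i = 1/f_obj - 1/d_o = 1/0.6 - 1/0.62 = 0.05376 cm^-1, so d_i = 18.600 cm.
m_obj = -d_i/d_o = -18.600/0.62 = -30.000.
Eyepiece angular magnification (image at infinity): M_eye = D/f_e = 25/2 = 12.500.
Overall M = m_obj x M_eye = (-30.000)(12.500) = -375.00.
|M| = 375.00.

375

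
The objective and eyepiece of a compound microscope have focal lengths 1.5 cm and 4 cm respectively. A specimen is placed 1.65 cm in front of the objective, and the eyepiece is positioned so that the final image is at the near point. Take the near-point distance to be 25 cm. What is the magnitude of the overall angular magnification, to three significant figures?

Objective: 1/d_i = 1/f_obj - 1/d_o = 1/1.5 - 1/1.65 = 0.06061 cm^-1, so d_i = 16.500 cm.
m_obj = -d_i/d_o = -16.500/1.65 = -10.000.
Eyepiece angular magnification (image at near point): M_eye = 1 + D/f_e = 1 + 25/4 = 7.250.
Overall M = m_obj x M_eye = (-10.000)(7.250) = -72.50.
|M| = 72.50.

72.5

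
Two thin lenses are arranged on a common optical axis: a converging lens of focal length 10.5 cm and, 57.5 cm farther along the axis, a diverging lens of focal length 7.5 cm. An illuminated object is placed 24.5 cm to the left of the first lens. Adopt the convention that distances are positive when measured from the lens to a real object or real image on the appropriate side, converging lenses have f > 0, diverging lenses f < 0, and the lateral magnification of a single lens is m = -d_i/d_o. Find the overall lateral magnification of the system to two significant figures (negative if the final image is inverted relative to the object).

-0.12

Applying the thin-lens equation to the first lens, 1/10.5 = 1/24.5 + 1/d_i1, which gives d_i1 = 18.375 cm.
Its lateral magnification is m_1 = -d_i1/d_o1 = -(18.375)/24.5 = -0.7500.
That image sits 39.125 cm in front of the second lens, so d_o2 = 39.125 cm.
Applying the thin-lens equation again with f_2 = -7.5 cm and d_o2 = 39.125 cm gives d_i2 = -6.294 cm.
m_2 = -(-6.294)/(39.125) = 0.1609.
The system's lateral magnification is m_1 m_2 = (-0.7500)(0.1609) = -0.1206.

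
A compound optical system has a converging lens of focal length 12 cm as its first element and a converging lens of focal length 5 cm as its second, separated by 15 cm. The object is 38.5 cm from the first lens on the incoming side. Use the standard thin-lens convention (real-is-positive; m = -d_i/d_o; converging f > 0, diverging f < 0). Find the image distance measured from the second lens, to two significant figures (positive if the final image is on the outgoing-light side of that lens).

1.6 cm

Applying the thin-lens equation to the first lens, 1/12 = 1/38.5 + 1/d_i1, which gives d_i1 = 17.434 cm.
Since 17.434 cm > 15 cm, the first image lies past the second lens and serves as a virtual object: d_o2 = L - d_i1 = -2.434 cm.
Applying the thin-lens equation again with f_2 = 5 cm and d_o2 = -2.434 cm gives d_i2 = 1.637 cm.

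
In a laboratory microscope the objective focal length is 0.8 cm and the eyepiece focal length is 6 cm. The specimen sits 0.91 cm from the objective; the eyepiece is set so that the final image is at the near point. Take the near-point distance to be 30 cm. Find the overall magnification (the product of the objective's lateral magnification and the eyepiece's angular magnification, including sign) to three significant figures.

-43.6

Objective: 1/d_i = 1/f_obj - 1/d_o = 1/0.8 - 1/0.91 = 0.15110 cm^-1, so d_i = 6.618 cm.
m_obj = -d_i/d_o = -6.618/0.91 = -7.273.
Eyepiece angular magnification (image at near point): M_eye = 1 + D/f_e = 1 + 30/6 = 6.000.
Overall M = m_obj x M_eye = (-7.273)(6.000) = -43.64.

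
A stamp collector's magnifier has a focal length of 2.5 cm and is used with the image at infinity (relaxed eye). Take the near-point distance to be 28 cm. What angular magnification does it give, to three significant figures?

11.2

M = D/f = 28/2.5 = 11.200.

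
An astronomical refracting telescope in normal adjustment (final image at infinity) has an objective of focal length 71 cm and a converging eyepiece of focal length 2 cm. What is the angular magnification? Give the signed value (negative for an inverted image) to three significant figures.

M = -f_obj/f_eye = -71/(2) = -35.500.

-35.5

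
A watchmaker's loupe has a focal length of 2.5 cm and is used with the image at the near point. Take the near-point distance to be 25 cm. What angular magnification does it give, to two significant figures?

M = 1 + D/f = 1 + 25/2.5 = 11.000.

11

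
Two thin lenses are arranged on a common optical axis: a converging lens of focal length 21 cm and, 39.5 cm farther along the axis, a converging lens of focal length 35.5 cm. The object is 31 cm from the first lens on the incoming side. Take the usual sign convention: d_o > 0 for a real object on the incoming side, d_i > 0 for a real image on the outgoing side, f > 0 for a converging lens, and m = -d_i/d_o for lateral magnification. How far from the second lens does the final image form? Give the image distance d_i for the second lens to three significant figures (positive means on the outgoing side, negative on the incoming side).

14.9 cm

First lens: d_i1 = 1/(1/21 - 1/31) = 65.100 cm.
Since 65.100 cm > 39.5 cm, the first image lies past the second lens and serves as a virtual object: d_o2 = L - d_i1 = -25.600 cm.
Second lens: d_i2 = 1/(1/35.5 - 1/(-25.600)) = 14.874 cm.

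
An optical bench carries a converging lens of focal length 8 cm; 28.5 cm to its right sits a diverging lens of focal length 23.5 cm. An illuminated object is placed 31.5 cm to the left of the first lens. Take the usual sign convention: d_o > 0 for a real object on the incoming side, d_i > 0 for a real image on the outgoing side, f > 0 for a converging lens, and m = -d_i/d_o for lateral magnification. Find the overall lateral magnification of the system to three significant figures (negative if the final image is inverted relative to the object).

Applying the thin-lens equation to the first lens, 1/8 = 1/31.5 + 1/d_i1, which gives d_i1 = 10.723 cm.
Its lateral magnification is m_1 = -d_i1/d_o1 = -(10.723)/31.5 = -0.3404.
The intermediate image is 10.723 cm to the right of lens 1, so d_o2 = L - d_i1 = 28.5 - 10.723 = 17.777 cm.
Applying the thin-lens equation again with f_2 = -23.5 cm and d_o2 = 17.777 cm gives d_i2 = -10.121 cm.
m_2 = -(-10.121)/(17.777) = 0.5693.
Overall magnification: m = m_1 m_2 = -0.1938.

-0.194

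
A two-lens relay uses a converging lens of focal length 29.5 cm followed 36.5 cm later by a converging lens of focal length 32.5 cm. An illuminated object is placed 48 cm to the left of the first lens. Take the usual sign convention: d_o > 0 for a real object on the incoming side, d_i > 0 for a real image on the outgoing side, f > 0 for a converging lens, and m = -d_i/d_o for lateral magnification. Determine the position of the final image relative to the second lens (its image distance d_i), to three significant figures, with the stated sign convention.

Applying the thin-lens equation to the first lens, 1/29.5 = 1/48 + 1/d_i1, which gives d_i1 = 76.541 cm.
Since 76.541 cm > 36.5 cm, the first image lies past the second lens and serves as a virtual object: d_o2 = L - d_i1 = -40.041 cm.
Applying the thin-lens equation again with f_2 = 32.5 cm and d_o2 = -40.041 cm gives d_i2 = 17.939 cm.

17.9 cm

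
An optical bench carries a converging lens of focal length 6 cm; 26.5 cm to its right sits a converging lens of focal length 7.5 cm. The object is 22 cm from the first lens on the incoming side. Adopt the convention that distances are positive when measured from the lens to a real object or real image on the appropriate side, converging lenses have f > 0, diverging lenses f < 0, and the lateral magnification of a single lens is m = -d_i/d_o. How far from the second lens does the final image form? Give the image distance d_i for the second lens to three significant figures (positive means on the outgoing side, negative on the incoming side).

First lens: d_i1 = 1/(1/6 - 1/22) = 8.250 cm.
The intermediate image is 8.250 cm to the right of lens 1, so d_o2 = L - d_i1 = 26.5 - 8.250 = 18.250 cm.
Second lens: d_i2 = 1/(1/7.5 - 1/(18.250)) = 12.733 cm.

12.7 cm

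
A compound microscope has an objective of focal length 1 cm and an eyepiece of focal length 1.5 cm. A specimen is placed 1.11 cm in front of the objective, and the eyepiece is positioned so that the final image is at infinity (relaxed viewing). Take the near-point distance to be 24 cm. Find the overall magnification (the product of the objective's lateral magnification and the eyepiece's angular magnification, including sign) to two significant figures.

Objective: 1/d_i = 1/f_obj - 1/d_o = 1/1 - 1/1.11 = 0.09910 cm^-1, so d_i = 10.091 cm.
m_obj = -d_i/d_o = -10.091/1.11 = -9.091.
Eyepiece angular magnification (image at infinity): M_eye = D/f_e = 24/1.5 = 16.000.
Overall M = m_obj x M_eye = (-9.091)(16.000) = -145.45.

-150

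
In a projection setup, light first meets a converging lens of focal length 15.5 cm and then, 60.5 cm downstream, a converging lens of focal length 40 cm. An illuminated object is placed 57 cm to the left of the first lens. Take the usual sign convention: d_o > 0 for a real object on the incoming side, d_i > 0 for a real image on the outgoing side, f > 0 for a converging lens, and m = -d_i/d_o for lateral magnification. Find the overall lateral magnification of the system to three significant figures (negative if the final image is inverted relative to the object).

First lens: d_i1 = 1/(1/15.5 - 1/57) = 21.289 cm.
m_1 = -(21.289)/57 = -0.3735.
That image sits 39.211 cm in front of the second lens, so d_o2 = 39.211 cm.
Second lens: d_i2 = 1/(1/40 - 1/(39.211)) = -1987.481 cm.
m_2 = -(-1987.481)/(39.211) = 50.6870.
Overall magnification: m = m_1 m_2 = -18.9313.

-18.9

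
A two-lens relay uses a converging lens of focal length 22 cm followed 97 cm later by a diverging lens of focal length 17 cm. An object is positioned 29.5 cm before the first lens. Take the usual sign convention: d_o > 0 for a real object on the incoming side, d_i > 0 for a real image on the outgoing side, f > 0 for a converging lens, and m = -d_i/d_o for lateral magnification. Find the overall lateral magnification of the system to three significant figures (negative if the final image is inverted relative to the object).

-1.82

Lens 1: 1/d_i1 = 1/f_1 - 1/d_o1 = 1/22 - 1/29.5 = 0.01156 cm^-1, so d_i1 = 86.533 cm.
m_1 = -(86.533)/29.5 = -2.9333.
The intermediate image is 86.533 cm to the right of lens 1, so d_o2 = L - d_i1 = 97 - 86.533 = 10.467 cm.
Lens 2: 1/d_i2 = 1/f_2 - 1/d_o2 = 1/(-17) - 1/(10.467) = -0.15436 cm^-1, so d_i2 = -6.478 cm.
m_2 = -(-6.478)/(10.467) = 0.6189.
Overall magnification: m = m_1 m_2 = -1.8155.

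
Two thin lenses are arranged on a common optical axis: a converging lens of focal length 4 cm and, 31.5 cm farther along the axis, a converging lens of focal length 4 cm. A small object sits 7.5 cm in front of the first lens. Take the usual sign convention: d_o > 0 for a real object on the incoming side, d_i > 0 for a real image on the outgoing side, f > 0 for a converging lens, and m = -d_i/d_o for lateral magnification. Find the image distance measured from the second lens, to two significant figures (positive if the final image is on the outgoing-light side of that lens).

4.8 cm

First lens: d_i1 = 1/(1/4 - 1/7.5) = 8.571 cm.
The intermediate image is 8.571 cm to the right of lens 1, so d_o2 = L - d_i1 = 31.5 - 8.571 = 22.929 cm.
Second lens: d_i2 = 1/(1/4 - 1/(22.929)) = 4.845 cm.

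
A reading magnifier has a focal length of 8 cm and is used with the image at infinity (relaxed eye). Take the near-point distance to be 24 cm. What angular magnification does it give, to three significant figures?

3.00

M = D/f = 24/8 = 3.000.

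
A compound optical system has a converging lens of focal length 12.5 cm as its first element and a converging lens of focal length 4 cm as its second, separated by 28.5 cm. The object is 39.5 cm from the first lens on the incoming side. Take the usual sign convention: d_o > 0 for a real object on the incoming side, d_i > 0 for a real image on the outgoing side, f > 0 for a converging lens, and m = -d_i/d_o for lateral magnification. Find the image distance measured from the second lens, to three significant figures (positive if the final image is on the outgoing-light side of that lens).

Lens 1: 1/d_i1 = 1/f_1 - 1/d_o1 = 1/12.5 - 1/39.5 = 0.05468 cm^-1, so d_i1 = 18.287 cm.
The intermediate image is 18.287 cm to the right of lens 1, so d_o2 = L - d_i1 = 28.5 - 18.287 = 10.213 cm.
Lens 2: 1/d_i2 = 1/f_2 - 1/d_o2 = 1/4 - 1/(10.213) = 0.15209 cm^-1, so d_i2 = 6.575 cm.

6.58 cm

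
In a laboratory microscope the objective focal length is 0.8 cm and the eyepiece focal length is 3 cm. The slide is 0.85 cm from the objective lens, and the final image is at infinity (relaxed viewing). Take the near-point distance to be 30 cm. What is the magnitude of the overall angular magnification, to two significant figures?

Objective: 1/d_i = 1/f_obj - 1/d_o = 1/0.8 - 1/0.85 = 0.07353 cm^-1, so d_i = 13.600 cm.
m_obj = -d_i/d_o = -13.600/0.85 = -16.000.
Eyepiece angular magnification (image at infinity): M_eye = D/f_e = 30/3 = 10.000.
Overall M = m_obj x M_eye = (-16.000)(10.000) = -160.00.
|M| = 160.00.

160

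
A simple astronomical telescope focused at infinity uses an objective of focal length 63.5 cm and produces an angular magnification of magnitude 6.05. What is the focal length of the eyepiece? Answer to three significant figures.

10.5 cm

|M| = f_obj/f_eye, so f_eye = f_obj/|M| = 63.5/6.05 = 10.496 cm.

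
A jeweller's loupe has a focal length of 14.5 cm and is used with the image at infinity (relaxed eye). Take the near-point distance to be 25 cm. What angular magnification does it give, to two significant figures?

1.7

M = D/f = 25/14.5 = 1.724.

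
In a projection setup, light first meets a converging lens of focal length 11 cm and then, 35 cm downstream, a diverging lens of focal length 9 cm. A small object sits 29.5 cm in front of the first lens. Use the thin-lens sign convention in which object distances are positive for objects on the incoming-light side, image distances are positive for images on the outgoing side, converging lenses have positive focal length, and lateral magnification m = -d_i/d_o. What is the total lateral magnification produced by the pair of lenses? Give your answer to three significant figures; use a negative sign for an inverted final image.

-0.202

Lens 1: 1/d_i1 = 1/f_1 - 1/d_o1 = 1/11 - 1/29.5 = 0.05701 cm^-1, so d_i1 = 17.541 cm.
m_1 = -(17.541)/29.5 = -0.5946.
The intermediate image is 17.541 cm to the right of lens 1, so d_o2 = L - d_i1 = 35 - 17.541 = 17.459 cm.
Lens 2: 1/d_i2 = 1/f_2 - 1/d_o2 = 1/(-9) - 1/(17.459) = -0.16839 cm^-1, so d_i2 = -5.939 cm.
m_2 = -(-5.939)/(17.459) = 0.3401.
The system's lateral magnification is m_1 m_2 = (-0.5946)(0.3401) = -0.2022.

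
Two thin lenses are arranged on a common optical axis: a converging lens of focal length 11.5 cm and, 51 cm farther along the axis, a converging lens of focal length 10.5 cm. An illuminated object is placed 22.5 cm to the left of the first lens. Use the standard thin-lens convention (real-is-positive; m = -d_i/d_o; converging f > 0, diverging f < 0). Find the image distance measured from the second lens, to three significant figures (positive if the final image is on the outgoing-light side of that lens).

17.0 cm

Lens 1: 1/d_i1 = 1/f_1 - 1/d_o1 = 1/11.5 - 1/22.5 = 0.04251 cm^-1, so d_i1 = 23.523 cm.
The intermediate image is 23.523 cm to the right of lens 1, so d_o2 = L - d_i1 = 51 - 23.523 = 27.477 cm.
Lens 2: 1/d_i2 = 1/f_2 - 1/d_o2 = 1/10.5 - 1/(27.477) = 0.05884 cm^-1, so d_i2 = 16.994 cm.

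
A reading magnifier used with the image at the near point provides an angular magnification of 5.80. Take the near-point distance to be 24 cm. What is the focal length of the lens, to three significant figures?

5.00 cm

For the image at the near point, M = 1 + D/f.
f = D/(M - 1) = 24/(5.8 - 1) = 5.000 cm.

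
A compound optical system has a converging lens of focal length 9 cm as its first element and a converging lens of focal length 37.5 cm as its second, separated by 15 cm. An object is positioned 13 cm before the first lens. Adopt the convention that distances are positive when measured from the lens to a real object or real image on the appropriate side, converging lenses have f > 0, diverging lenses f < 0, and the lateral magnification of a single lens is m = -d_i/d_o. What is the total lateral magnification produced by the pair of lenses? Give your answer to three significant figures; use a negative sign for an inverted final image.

First lens: d_i1 = 1/(1/9 - 1/13) = 29.250 cm.
m_1 = -(29.250)/13 = -2.2500.
Since 29.250 cm > 15 cm, the first image lies past the second lens and serves as a virtual object: d_o2 = L - d_i1 = -14.250 cm.
Second lens: d_i2 = 1/(1/37.5 - 1/(-14.250)) = 10.326 cm.
m_2 = -(10.326)/(-14.250) = 0.7246.
The system's lateral magnification is m_1 m_2 = (-2.2500)(0.7246) = -1.6304.

-1.63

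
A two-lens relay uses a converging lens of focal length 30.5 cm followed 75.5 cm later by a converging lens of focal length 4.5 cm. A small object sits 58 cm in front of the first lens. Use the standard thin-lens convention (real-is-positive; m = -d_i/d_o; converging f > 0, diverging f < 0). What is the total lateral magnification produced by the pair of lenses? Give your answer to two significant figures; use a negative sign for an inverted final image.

0.75

First lens: d_i1 = 1/(1/30.5 - 1/58) = 64.327 cm.
m_1 = -(64.327)/58 = -1.1091.
That image sits 11.173 cm in front of the second lens, so d_o2 = 11.173 cm.
Second lens: d_i2 = 1/(1/4.5 - 1/(11.173)) = 7.535 cm.
m_2 = -(7.535)/(11.173) = -0.6744.
Total m = m_1 x m_2 = (-1.1091)(-0.6744) = 0.7480.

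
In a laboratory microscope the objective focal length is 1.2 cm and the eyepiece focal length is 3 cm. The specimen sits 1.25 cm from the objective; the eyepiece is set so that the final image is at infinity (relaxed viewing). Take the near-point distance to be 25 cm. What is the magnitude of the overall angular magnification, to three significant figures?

Objective: 1/d_i = 1/f_obj - 1/d_o = 1/1.2 - 1/1.25 = 0.03333 cm^-1, so d_i = 30.000 cm.
m_obj = -d_i/d_o = -30.000/1.25 = -24.000.
Eyepiece angular magnification (image at infinity): M_eye = D/f_e = 25/3 = 8.333.
Overall M = m_obj x M_eye = (-24.000)(8.333) = -200.00.
|M| = 200.00.

200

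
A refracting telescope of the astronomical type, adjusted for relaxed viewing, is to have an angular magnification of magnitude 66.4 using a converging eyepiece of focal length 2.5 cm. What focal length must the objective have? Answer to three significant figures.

|M| = f_obj/|f_eye|, so f_obj = |M| x |f_eye| = 66.4 x 2.5 = 166.000 cm.

166 cm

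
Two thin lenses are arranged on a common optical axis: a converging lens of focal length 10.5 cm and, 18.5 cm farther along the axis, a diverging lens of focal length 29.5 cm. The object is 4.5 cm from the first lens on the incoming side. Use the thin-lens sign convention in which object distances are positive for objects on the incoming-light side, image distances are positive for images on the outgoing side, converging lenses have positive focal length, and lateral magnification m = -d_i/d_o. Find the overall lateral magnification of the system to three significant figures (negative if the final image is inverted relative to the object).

Applying the thin-lens equation to the first lens, 1/10.5 = 1/4.5 + 1/d_i1, which gives d_i1 = -7.875 cm.
Its lateral magnification is m_1 = -d_i1/d_o1 = -(-7.875)/4.5 = 1.7500.
The intermediate image is virtual, 7.875 cm to the left of lens 1, so d_o2 = L - d_i1 = 18.5 - (-7.875) = 26.375 cm.
Applying the thin-lens equation again with f_2 = -29.5 cm and d_o2 = 26.375 cm gives d_i2 = -13.925 cm.
m_2 = -(-13.925)/(26.375) = 0.5280.
Total m = m_1 x m_2 = (1.7500)(0.5280) = 0.9239.

0.924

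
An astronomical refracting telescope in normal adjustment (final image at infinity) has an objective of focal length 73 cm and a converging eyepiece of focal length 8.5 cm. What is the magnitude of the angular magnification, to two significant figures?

8.6

|M| = f_obj/|f_eye| = 73/8.5 = 8.588.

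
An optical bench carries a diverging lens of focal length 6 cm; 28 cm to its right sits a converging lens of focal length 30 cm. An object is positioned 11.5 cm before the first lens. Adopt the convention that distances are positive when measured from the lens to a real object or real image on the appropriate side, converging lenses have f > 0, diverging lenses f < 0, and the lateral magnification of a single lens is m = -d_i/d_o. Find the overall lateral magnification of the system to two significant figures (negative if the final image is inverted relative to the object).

-5.3

First lens: d_i1 = 1/(1/(-6) - 1/11.5) = -3.943 cm.
m_1 = -(-3.943)/11.5 = 0.3429.
With d_i1 < 0 the first image is virtual and lies on the object side; the object distance for lens 2 is d_o2 = 28 - (-3.943) = 31.943 cm.
Second lens: d_i2 = 1/(1/30 - 1/(31.943)) = 493.235 cm.
m_2 = -(493.235)/(31.943) = -15.4412.
The system's lateral magnification is m_1 m_2 = (0.3429)(-15.4412) = -5.2941.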